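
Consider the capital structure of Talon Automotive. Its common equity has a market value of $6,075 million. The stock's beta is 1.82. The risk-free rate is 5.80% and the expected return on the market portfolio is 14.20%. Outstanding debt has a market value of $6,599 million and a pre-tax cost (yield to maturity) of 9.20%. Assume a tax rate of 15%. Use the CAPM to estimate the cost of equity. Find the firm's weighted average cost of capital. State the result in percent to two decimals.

14.18%

Market risk premium = 14.2% − 5.8% = 8.4%.
Cost of equity via CAPM: Re = 5.8% + 1.82 × 8.4% = 21.0880%.
Total capital V = 6075 + 6599 = 12674.
Equity: weight = 6075/12674 = 0.4793; cost = 21.088%.
Debt: weight = 6599/12674 = 0.5207; after-tax cost = 9.2% × (1 − 15%) = 7.8200%.
WACC = 0.4793 × 21.0880% + 0.5207 × 7.8200% = 14.1797%.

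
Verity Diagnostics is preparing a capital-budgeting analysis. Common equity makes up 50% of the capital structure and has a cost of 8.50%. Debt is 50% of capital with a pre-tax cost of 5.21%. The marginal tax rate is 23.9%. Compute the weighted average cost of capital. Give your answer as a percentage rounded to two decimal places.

After-tax cost of debt = 5.21% × (1 − 23.9%) = 3.9648%.
WACC = 0.500 × 8.5000% + 0.500 × 3.9648% = 6.2324%.

6.23%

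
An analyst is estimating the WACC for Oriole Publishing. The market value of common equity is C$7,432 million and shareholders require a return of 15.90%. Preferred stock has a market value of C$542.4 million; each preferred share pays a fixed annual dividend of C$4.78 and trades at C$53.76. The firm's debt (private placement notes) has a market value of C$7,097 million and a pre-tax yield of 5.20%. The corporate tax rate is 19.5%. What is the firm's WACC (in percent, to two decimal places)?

10.13%

Cost of preferred: Rp = 4.78 / 53.76 = 8.8914%.
Total capital V = 7432 + 542.4 + 7097 = 15071.4.
Equity: weight = 7432/15071.4 = 0.4931; cost = 15.9%.
Preferred: weight = 542.4/15071.4 = 0.0360; cost = 8.8914%.
Private placement notes: weight = 7097/15071.4 = 0.4709; after-tax cost = 5.2% × (1 − 19.5%) = 4.1860%.
WACC = 0.4931 × 15.9000% + 0.0360 × 8.8914% + 0.4709 × 4.1860% = 10.1317%.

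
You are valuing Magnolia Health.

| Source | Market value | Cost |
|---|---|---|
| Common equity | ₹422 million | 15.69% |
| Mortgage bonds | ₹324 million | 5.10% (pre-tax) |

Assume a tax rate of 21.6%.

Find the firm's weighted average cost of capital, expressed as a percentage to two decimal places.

Total capital V = 422 + 324 = 746.
Equity: weight = 422/746 = 0.5657; cost = 15.69%.
Mortgage bonds: weight = 324/746 = 0.4343; after-tax cost = 5.1% × (1 − 21.6%) = 3.9984%.
WACC = 0.5657 × 15.6900% + 0.4343 × 3.9984% = 10.6121%.

10.61%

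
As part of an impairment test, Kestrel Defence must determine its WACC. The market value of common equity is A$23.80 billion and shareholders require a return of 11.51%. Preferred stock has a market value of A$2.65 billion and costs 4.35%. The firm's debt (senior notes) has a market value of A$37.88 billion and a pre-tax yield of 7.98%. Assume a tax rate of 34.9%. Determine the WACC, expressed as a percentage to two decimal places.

Total capital V = 23.8 + 2.65 + 37.88 = 64.33.
Equity: weight = 23.8/64.33 = 0.3700; cost = 11.51%.
Preferred: weight = 2.65/64.33 = 0.0412; cost = 4.35%.
Senior notes: weight = 37.88/64.33 = 0.5888; after-tax cost = 7.98% × (1 − 34.9%) = 5.1950%.
WACC = 0.3700 × 11.5100% + 0.0412 × 4.3500% + 0.5888 × 5.1950% = 7.4965%.

7.50%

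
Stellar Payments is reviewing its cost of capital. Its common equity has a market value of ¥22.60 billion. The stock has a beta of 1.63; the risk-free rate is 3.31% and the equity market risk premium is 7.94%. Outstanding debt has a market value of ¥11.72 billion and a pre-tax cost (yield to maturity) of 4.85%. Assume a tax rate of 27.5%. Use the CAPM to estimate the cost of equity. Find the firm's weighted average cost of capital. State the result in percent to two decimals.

Cost of equity via CAPM: Re = 3.31% + 1.63 × 7.94% = 16.2522%.
Total capital V = 22.6 + 11.72 = 34.32.
Equity: weight = 22.6/34.32 = 0.6585; cost = 16.2522%.
Debt: weight = 11.72/34.32 = 0.3415; after-tax cost = 4.85% × (1 − 27.5%) = 3.5162%.
WACC = 0.6585 × 16.2522% + 0.3415 × 3.5162% = 11.9030%.

11.90%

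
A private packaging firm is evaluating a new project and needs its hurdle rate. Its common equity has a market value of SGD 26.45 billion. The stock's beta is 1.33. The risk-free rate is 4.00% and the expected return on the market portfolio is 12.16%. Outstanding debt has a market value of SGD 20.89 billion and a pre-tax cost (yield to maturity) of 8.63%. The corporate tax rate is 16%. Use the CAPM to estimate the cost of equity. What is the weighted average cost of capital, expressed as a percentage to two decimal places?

11.50%

Market risk premium = 12.16% − 4.0% = 8.16%.
Cost of equity via CAPM: Re = 4.0% + 1.33 × 8.16% = 14.8528%.
Total capital V = 26.45 + 20.89 = 47.34.
Equity: weight = 26.45/47.34 = 0.5587; cost = 14.8528%.
Debt: weight = 20.89/47.34 = 0.4413; after-tax cost = 8.63% × (1 − 16%) = 7.2492%.
WACC = 0.5587 × 14.8528% + 0.4413 × 7.2492% = 11.4975%.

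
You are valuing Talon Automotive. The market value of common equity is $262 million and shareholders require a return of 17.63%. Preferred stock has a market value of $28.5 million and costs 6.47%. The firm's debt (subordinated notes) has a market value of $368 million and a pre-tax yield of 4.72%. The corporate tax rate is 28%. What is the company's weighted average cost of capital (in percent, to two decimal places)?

9.19%

Total capital V = 262 + 28.5 + 368 = 658.5.
Equity: weight = 262/658.5 = 0.3979; cost = 17.63%.
Preferred: weight = 28.5/658.5 = 0.0433; cost = 6.47%.
Subordinated notes: weight = 368/658.5 = 0.5588; after-tax cost = 4.72% × (1 − 28%) = 3.3984%.
WACC = 0.3979 × 17.6300% + 0.0433 × 6.4700% + 0.5588 × 3.3984% = 9.1937%.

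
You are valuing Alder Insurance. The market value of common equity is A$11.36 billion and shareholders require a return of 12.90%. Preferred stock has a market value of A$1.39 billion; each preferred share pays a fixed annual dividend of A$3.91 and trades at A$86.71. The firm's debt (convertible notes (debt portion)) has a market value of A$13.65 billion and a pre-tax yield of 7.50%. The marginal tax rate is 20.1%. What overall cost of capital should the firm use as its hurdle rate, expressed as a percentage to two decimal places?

8.89%

Cost of preferred: Rp = 3.91 / 86.71 = 4.5093%.
Total capital V = 11.36 + 1.39 + 13.65 = 26.4.
Equity: weight = 11.36/26.4 = 0.4303; cost = 12.9%.
Preferred: weight = 1.39/26.4 = 0.0527; cost = 4.5093%.
Convertible notes (debt portion): weight = 13.65/26.4 = 0.5170; after-tax cost = 7.5% × (1 − 20.1%) = 5.9925%.
WACC = 0.4303 × 12.9000% + 0.0527 × 4.5093% + 0.5170 × 5.9925% = 8.8867%.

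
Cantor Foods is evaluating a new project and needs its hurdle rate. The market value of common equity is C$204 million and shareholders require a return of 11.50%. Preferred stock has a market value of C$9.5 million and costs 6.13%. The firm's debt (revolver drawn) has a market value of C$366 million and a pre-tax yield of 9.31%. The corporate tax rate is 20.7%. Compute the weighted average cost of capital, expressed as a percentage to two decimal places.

Total capital V = 204 + 9.5 + 366 = 579.5.
Equity: weight = 204/579.5 = 0.3520; cost = 11.5%.
Preferred: weight = 9.5/579.5 = 0.0164; cost = 6.13%.
Revolver drawn: weight = 366/579.5 = 0.6316; after-tax cost = 9.31% × (1 − 20.7%) = 7.3828%.
WACC = 0.3520 × 11.5000% + 0.0164 × 6.1300% + 0.6316 × 7.3828% = 8.8116%.

8.81%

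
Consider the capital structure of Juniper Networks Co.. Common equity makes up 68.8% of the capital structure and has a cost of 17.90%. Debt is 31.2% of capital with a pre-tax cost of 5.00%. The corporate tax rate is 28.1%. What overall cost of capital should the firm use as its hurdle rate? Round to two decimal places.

13.44%

After-tax cost of debt = 5% × (1 − 28.1%) = 3.5950%.
WACC = 0.688 × 17.9000% + 0.312 × 3.5950% = 13.4368%.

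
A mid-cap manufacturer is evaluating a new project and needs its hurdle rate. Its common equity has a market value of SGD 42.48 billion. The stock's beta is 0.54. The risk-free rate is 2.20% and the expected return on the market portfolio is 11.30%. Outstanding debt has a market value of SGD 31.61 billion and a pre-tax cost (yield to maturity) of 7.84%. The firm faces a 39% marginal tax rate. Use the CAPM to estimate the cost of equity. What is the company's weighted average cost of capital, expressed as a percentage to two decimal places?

Market risk premium = 11.3% − 2.2% = 9.1%.
Cost of equity via CAPM: Re = 2.2% + 0.54 × 9.1% = 7.1140%.
Total capital V = 42.48 + 31.61 = 74.09.
Equity: weight = 42.48/74.09 = 0.5734; cost = 7.114%.
Debt: weight = 31.61/74.09 = 0.4266; after-tax cost = 7.84% × (1 − 39%) = 4.7824%.
WACC = 0.5734 × 7.1140% + 0.4266 × 4.7824% = 6.1192%.

6.12%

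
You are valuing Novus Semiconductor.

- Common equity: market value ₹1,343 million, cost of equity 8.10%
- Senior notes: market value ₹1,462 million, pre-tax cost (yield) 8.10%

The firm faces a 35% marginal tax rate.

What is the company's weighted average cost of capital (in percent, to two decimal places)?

Total capital V = 1343 + 1462 = 2805.
Equity: weight = 1343/2805 = 0.4788; cost = 8.1%.
Senior notes: weight = 1462/2805 = 0.5212; after-tax cost = 8.1% × (1 − 35%) = 5.2650%.
WACC = 0.4788 × 8.1000% + 0.5212 × 5.2650% = 6.6224%.

6.62%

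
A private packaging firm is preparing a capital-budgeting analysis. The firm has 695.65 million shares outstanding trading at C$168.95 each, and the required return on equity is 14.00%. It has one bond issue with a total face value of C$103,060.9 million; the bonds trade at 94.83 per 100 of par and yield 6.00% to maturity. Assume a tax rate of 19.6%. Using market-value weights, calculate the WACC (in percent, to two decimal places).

9.83%

Market value of equity E = 168.95 × 695.65m = 117530.0675m. Market value of debt D = 103060.9m × 94.83/100 = 97732.65147m.
Total capital V = 117530.0675 + 97732.65147 = 215262.71897.
Equity: weight = 117530.0675/215262.71897 = 0.5460; cost = 14%.
Bonds outstanding: weight = 97732.65147/215262.71897 = 0.4540; after-tax cost = 6% × (1 − 19.6%) = 4.8240%.
WACC = 0.5460 × 14.0000% + 0.4540 × 4.8240% = 9.8340%.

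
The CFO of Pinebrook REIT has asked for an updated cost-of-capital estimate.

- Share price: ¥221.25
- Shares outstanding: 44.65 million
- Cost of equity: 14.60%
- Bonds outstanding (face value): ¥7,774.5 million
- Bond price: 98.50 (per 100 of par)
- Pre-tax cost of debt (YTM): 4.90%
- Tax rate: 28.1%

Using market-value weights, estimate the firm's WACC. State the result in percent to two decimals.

9.76%

Market value of equity E = 221.25 × 44.65m = 9878.8125m. Market value of debt D = 7774.5m × 98.5/100 = 7657.8825m.
Total capital V = 9878.8125 + 7657.8825 = 17536.695.
Equity: weight = 9878.8125/17536.695 = 0.5633; cost = 14.6%.
Bonds outstanding: weight = 7657.8825/17536.695 = 0.4367; after-tax cost = 4.9% × (1 − 28.1%) = 3.5231%.
WACC = 0.5633 × 14.6000% + 0.4367 × 3.5231% = 9.7630%.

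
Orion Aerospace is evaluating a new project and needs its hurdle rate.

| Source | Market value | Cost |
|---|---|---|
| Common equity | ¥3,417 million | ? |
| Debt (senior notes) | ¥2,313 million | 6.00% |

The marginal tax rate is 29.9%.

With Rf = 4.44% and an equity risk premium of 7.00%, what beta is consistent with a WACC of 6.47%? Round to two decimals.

Total capital V = 3417 + 2313 = 5730.
Equity weight = 3417/5730 = 0.5963.
Senior notes weight = 2313/5730 = 0.4037.
Debt contribution = 0.4037 × 6% × (1 − 29.9%) = 1.6978%.
Required equity contribution = 6.47% − 1.6978% = 4.7722%  ⇒  Re = 8.0025%.
CAPM: 8.0025% = 4.44% + β × 7.0%  ⇒  β = 0.5089.

0.51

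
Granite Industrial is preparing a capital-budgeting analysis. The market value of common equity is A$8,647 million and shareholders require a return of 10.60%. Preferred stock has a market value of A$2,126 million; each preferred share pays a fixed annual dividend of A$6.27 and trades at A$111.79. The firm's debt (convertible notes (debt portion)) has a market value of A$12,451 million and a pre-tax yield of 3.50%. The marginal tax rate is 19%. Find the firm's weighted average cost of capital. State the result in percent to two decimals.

Cost of preferred: Rp = 6.27 / 111.79 = 5.6087%.
Total capital V = 8647 + 2126 + 12451 = 23224.
Equity: weight = 8647/23224 = 0.3723; cost = 10.6%.
Preferred: weight = 2126/23224 = 0.0915; cost = 5.6087%.
Convertible notes (debt portion): weight = 12451/23224 = 0.5361; after-tax cost = 3.5% × (1 − 19%) = 2.8350%.
WACC = 0.3723 × 10.6000% + 0.0915 × 5.6087% + 0.5361 × 2.8350% = 5.9801%.

5.98%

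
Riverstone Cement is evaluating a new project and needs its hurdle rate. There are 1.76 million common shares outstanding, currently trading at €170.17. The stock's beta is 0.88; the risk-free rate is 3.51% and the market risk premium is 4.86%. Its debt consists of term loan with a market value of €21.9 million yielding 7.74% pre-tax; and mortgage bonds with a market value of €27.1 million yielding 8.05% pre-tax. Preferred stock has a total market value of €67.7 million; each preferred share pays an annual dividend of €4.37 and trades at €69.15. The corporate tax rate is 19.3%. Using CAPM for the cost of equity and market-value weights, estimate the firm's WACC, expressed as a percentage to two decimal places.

Cost of equity via CAPM: Re = 3.51% + 0.88 × 4.86% = 7.7868%.
Cost of preferred: Rp = 4.37 / 69.15 = 6.3196%.
Market value of equity E = 170.17 × 1.76m = 299.4992m.
Total capital V = 299.4992 + 67.7 + 21.9 + 27.1 = 416.1992.
Equity: weight = 299.4992/416.1992 = 0.7196; cost = 7.7868%.
Preferred: weight = 67.7/416.1992 = 0.1627; cost = 6.3196%.
Term loan: weight = 21.9/416.1992 = 0.0526; after-tax cost = 7.74% × (1 − 19.3%) = 6.2462%.
Mortgage bonds: weight = 27.1/416.1992 = 0.0651; after-tax cost = 8.05% × (1 − 19.3%) = 6.4964%.
WACC = 0.7196 × 7.7868% + 0.1627 × 6.3196% + 0.0526 × 6.2462% + 0.0651 × 6.4964% = 7.3831%.

7.38%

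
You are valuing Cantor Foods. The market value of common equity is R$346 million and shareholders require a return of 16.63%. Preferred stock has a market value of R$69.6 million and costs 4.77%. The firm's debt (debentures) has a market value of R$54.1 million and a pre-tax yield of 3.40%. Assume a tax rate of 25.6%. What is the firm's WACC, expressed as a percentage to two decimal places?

Total capital V = 346 + 69.6 + 54.1 = 469.7.
Equity: weight = 346/469.7 = 0.7366; cost = 16.63%.
Preferred: weight = 69.6/469.7 = 0.1482; cost = 4.77%.
Debentures: weight = 54.1/469.7 = 0.1152; after-tax cost = 3.4% × (1 − 25.6%) = 2.5296%.
WACC = 0.7366 × 16.6300% + 0.1482 × 4.7700% + 0.1152 × 2.5296% = 13.2485%.

13.25%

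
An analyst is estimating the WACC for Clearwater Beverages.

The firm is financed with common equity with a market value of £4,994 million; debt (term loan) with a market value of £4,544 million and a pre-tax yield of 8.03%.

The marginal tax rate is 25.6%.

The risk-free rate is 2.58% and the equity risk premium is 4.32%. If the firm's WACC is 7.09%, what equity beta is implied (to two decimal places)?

1.28

Total capital V = 4994 + 4544 = 9538.
Equity weight = 4994/9538 = 0.5236.
Term loan weight = 4544/9538 = 0.4764.
Debt contribution = 0.4764 × 8.03% × (1 − 25.6%) = 2.8462%.
Required equity contribution = 7.09% − 2.8462% = 4.2438%  ⇒  Re = 8.1051%.
CAPM: 8.1051% = 2.58% + β × 4.32%  ⇒  β = 1.2790.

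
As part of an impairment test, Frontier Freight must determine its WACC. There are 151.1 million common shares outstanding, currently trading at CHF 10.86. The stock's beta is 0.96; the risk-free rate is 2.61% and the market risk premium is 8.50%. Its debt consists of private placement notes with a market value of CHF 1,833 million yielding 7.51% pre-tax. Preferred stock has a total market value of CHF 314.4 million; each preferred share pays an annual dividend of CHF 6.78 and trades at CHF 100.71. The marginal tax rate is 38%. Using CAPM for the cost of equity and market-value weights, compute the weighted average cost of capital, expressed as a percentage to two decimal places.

Cost of equity via CAPM: Re = 2.61% + 0.96 × 8.5% = 10.7700%.
Cost of preferred: Rp = 6.78 / 100.71 = 6.7322%.
Market value of equity E = 10.86 × 151.1m = 1640.946m.
Total capital V = 1640.946 + 314.4 + 1833 = 3788.346.
Equity: weight = 1640.946/3788.346 = 0.4332; cost = 10.77%.
Preferred: weight = 314.4/3788.346 = 0.0830; cost = 6.7322%.
Private placement notes: weight = 1833/3788.346 = 0.4839; after-tax cost = 7.51% × (1 − 38%) = 4.6562%.
WACC = 0.4332 × 10.7700% + 0.0830 × 6.7322% + 0.4839 × 4.6562% = 7.4767%.

7.48%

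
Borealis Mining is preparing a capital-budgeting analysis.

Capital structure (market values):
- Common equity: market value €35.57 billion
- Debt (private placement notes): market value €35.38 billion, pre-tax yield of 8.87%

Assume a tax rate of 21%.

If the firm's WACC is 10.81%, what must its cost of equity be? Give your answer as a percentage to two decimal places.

Total capital V = 35.57 + 35.38 = 70.95.
Equity weight = 35.57/70.95 = 0.5013.
Private placement notes weight = 35.38/70.95 = 0.4987.
Debt contribution = 0.4987 × 8.87% × (1 − 21%) = 3.4943%.
Required equity contribution = 10.81% − 3.4943% = 7.3157%.
Re = 7.3157% / 0.5013 = 14.5924%.

14.59%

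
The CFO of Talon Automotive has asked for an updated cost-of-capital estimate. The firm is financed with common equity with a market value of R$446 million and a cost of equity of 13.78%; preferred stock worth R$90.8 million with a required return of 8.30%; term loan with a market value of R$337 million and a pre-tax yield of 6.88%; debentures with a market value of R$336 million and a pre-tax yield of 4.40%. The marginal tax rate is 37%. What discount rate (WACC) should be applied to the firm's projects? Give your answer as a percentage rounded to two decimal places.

7.68%

Total capital V = 446 + 90.8 + 337 + 336 = 1209.8.
Equity: weight = 446/1209.8 = 0.3687; cost = 13.78%.
Preferred: weight = 90.8/1209.8 = 0.0751; cost = 8.3%.
Term loan: weight = 337/1209.8 = 0.2786; after-tax cost = 6.88% × (1 − 37%) = 4.3344%.
Debentures: weight = 336/1209.8 = 0.2777; after-tax cost = 4.4% × (1 − 37%) = 2.7720%.
WACC = 0.3687 × 13.7800% + 0.0751 × 8.3000% + 0.2786 × 4.3344% + 0.2777 × 2.7720% = 7.6803%.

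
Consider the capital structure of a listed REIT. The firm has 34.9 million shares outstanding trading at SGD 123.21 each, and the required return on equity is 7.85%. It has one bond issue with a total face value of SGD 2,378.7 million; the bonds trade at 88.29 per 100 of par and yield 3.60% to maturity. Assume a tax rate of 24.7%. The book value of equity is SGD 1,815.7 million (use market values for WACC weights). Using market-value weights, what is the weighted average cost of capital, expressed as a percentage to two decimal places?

6.16%

Market value of equity E = 123.21 × 34.9m = 4300.029m. Market value of debt D = 2378.7m × 88.29/100 = 2100.15423m.
Total capital V = 4300.029 + 2100.15423 = 6400.18323.
Equity: weight = 4300.029/6400.18323 = 0.6719; cost = 7.85%.
Bonds outstanding: weight = 2100.15423/6400.18323 = 0.3281; after-tax cost = 3.6% × (1 − 24.7%) = 2.7108%.
WACC = 0.6719 × 7.8500% + 0.3281 × 2.7108% = 6.1636%.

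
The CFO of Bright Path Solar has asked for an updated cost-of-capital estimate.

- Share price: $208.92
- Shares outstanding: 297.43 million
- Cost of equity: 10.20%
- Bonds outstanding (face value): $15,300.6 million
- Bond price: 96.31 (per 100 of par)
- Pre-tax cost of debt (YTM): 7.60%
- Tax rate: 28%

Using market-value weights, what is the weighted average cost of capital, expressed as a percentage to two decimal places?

9.29%

Market value of equity E = 208.92 × 297.43m = 62139.0756m. Market value of debt D = 15300.6m × 96.31/100 = 14736.00786m.
Total capital V = 62139.0756 + 14736.00786 = 76875.08346.
Equity: weight = 62139.0756/76875.08346 = 0.8083; cost = 10.2%.
Bonds outstanding: weight = 14736.00786/76875.08346 = 0.1917; after-tax cost = 7.6% × (1 − 28%) = 5.4720%.
WACC = 0.8083 × 10.2000% + 0.1917 × 5.4720% = 9.2937%.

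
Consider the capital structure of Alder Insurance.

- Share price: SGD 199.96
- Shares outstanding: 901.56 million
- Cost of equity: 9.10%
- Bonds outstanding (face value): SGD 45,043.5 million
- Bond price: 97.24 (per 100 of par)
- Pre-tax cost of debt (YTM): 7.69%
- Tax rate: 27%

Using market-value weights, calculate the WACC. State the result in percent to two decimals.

Market value of equity E = 199.96 × 901.56m = 180275.9376m. Market value of debt D = 45043.5m × 97.24/100 = 43800.2994m.
Total capital V = 180275.9376 + 43800.2994 = 224076.237.
Equity: weight = 180275.9376/224076.237 = 0.8045; cost = 9.1%.
Bonds outstanding: weight = 43800.2994/224076.237 = 0.1955; after-tax cost = 7.69% × (1 − 27%) = 5.6137%.
WACC = 0.8045 × 9.1000% + 0.1955 × 5.6137% = 8.4185%.

8.42%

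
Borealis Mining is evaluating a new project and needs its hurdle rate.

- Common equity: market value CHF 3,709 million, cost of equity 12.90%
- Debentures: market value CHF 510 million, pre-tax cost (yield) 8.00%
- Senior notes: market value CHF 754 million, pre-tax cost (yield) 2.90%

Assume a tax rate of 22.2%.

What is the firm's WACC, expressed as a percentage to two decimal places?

Total capital V = 3709 + 510 + 754 = 4973.
Equity: weight = 3709/4973 = 0.7458; cost = 12.9%.
Debentures: weight = 510/4973 = 0.1026; after-tax cost = 8% × (1 − 22.2%) = 6.2240%.
Senior notes: weight = 754/4973 = 0.1516; after-tax cost = 2.9% × (1 − 22.2%) = 2.2562%.
WACC = 0.7458 × 12.9000% + 0.1026 × 6.2240% + 0.1516 × 2.2562% = 10.6016%.

10.60%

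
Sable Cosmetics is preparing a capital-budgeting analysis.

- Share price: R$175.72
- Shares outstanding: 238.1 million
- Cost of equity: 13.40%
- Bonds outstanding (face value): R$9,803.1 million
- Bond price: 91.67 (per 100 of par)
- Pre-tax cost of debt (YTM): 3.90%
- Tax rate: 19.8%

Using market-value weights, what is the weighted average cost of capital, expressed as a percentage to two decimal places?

11.58%

Market value of equity E = 175.72 × 238.1m = 41838.932m. Market value of debt D = 9803.1m × 91.67/100 = 8986.50177m.
Total capital V = 41838.932 + 8986.50177 = 50825.43377.
Equity: weight = 41838.932/50825.43377 = 0.8232; cost = 13.4%.
Bonds outstanding: weight = 8986.50177/50825.43377 = 0.1768; after-tax cost = 3.9% × (1 − 19.8%) = 3.1278%.
WACC = 0.8232 × 13.4000% + 0.1768 × 3.1278% = 11.5838%.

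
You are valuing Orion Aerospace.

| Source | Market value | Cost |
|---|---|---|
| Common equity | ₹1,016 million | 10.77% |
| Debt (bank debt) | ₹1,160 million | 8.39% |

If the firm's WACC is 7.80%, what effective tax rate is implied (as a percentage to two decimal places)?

Total capital V = 1016 + 1160 = 2176.
Equity weight = 1016/2176 = 0.4669.
Bank debt weight = 1160/2176 = 0.5331.
Equity contribution = 0.4669 × 10.77% = 5.0286%.
Debt contribution must be 7.8% − 5.0286% = 2.7714%.
0.5331 × 8.39% × (1 − T) = 2.7714%  ⇒  (1 − T) = 0.6196.
T = 38.0371%.

38.04%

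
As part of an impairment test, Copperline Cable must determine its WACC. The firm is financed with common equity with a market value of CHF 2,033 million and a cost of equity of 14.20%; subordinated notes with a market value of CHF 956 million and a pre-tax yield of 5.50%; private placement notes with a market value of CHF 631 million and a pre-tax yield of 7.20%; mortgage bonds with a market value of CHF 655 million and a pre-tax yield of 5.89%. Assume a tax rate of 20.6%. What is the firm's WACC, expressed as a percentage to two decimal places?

Total capital V = 2033 + 956 + 631 + 655 = 4275.
Equity: weight = 2033/4275 = 0.4756; cost = 14.2%.
Subordinated notes: weight = 956/4275 = 0.2236; after-tax cost = 5.5% × (1 − 20.6%) = 4.3670%.
Private placement notes: weight = 631/4275 = 0.1476; after-tax cost = 7.2% × (1 − 20.6%) = 5.7168%.
Mortgage bonds: weight = 655/4275 = 0.1532; after-tax cost = 5.89% × (1 − 20.6%) = 4.6767%.
WACC = 0.4756 × 14.2000% + 0.2236 × 4.3670% + 0.1476 × 5.7168% + 0.1532 × 4.6767% = 9.2898%.

9.29%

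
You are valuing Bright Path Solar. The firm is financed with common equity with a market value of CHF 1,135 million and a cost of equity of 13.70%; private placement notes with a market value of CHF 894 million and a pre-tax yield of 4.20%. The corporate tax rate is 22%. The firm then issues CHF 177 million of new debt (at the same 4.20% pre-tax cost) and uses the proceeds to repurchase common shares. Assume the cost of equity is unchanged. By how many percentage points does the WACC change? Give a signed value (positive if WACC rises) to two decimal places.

Current WACC:
Total capital V = 1135 + 894 = 2029.
Equity: weight = 1135/2029 = 0.5594; cost = 13.7%.
Private placement notes: weight = 894/2029 = 0.4406; after-tax cost = 4.2% × (1 − 22%) = 3.2760%.
WACC = 0.5594 × 13.7000% + 0.4406 × 3.2760% = 9.1071%.
After the change:
Total capital V = 958 + 1071 = 2029.
Equity: weight = 958/2029 = 0.4722; cost = 13.7%.
Private placement notes: weight = 1071/2029 = 0.5278; after-tax cost = 4.2% × (1 − 22%) = 3.2760%.
WACC = 0.4722 × 13.7000% + 0.5278 × 3.2760% = 8.1977%.
Change in WACC = 8.1977% − 9.1071% = -0.9093 pp.

-0.91 pp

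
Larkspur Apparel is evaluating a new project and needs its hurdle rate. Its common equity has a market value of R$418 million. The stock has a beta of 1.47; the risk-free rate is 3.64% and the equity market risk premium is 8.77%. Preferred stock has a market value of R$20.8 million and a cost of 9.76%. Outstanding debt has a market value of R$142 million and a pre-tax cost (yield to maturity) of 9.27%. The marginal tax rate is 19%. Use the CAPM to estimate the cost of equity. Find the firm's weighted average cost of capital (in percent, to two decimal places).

Cost of equity via CAPM: Re = 3.64% + 1.47 × 8.77% = 16.5319%.
Total capital V = 418 + 20.8 + 142 = 580.8.
Equity: weight = 418/580.8 = 0.7197; cost = 16.5319%.
Preferred: weight = 20.8/580.8 = 0.0358; cost = 9.76%.
Debt: weight = 142/580.8 = 0.2445; after-tax cost = 9.27% × (1 − 19%) = 7.5087%.
WACC = 0.7197 × 16.5319% + 0.0358 × 9.7600% + 0.2445 × 7.5087% = 14.0833%.

14.08%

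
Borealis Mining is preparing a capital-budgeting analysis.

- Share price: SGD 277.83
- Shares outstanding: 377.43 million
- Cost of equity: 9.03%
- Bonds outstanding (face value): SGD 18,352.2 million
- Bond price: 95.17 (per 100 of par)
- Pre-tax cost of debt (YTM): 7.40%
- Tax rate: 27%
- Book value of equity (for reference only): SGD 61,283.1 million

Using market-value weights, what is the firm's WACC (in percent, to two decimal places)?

Market value of equity E = 277.83 × 377.43m = 104861.3769m. Market value of debt D = 18352.2m × 95.17/100 = 17465.78874m.
Total capital V = 104861.3769 + 17465.78874 = 122327.16564.
Equity: weight = 104861.3769/122327.16564 = 0.8572; cost = 9.03%.
Bonds outstanding: weight = 17465.78874/122327.16564 = 0.1428; after-tax cost = 7.4% × (1 − 27%) = 5.4020%.
WACC = 0.8572 × 9.0300% + 0.1428 × 5.4020% = 8.5120%.

8.51%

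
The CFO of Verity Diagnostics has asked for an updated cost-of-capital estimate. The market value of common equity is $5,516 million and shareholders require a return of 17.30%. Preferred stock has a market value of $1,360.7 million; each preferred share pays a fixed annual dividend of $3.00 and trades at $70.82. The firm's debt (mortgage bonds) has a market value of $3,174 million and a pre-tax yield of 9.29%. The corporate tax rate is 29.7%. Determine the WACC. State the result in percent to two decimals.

12.13%

Cost of preferred: Rp = 3.0 / 70.82 = 4.2361%.
Total capital V = 5516 + 1360.7 + 3174 = 10050.7.
Equity: weight = 5516/10050.7 = 0.5488; cost = 17.3%.
Preferred: weight = 1360.7/10050.7 = 0.1354; cost = 4.2361%.
Mortgage bonds: weight = 3174/10050.7 = 0.3158; after-tax cost = 9.29% × (1 − 29.7%) = 6.5309%.
WACC = 0.5488 × 17.3000% + 0.1354 × 4.2361% + 0.3158 × 6.5309% = 12.1305%.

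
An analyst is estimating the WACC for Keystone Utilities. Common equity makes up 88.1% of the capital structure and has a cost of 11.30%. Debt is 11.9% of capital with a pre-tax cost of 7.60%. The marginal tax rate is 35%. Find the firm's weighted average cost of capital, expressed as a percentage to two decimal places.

After-tax cost of debt = 7.6% × (1 − 35%) = 4.9400%.
WACC = 0.881 × 11.3000% + 0.119 × 4.9400% = 10.5432%.

10.54%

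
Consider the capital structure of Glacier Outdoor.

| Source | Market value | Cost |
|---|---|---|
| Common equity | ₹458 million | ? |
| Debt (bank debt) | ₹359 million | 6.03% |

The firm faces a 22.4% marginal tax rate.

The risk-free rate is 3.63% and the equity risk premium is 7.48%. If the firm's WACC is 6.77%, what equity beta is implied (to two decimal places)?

0.64

Total capital V = 458 + 359 = 817.
Equity weight = 458/817 = 0.5606.
Bank debt weight = 359/817 = 0.4394.
Debt contribution = 0.4394 × 6.03% × (1 − 22.4%) = 2.0561%.
Required equity contribution = 6.77% − 2.0561% = 4.7139%  ⇒  Re = 8.4088%.
CAPM: 8.4088% = 3.63% + β × 7.48%  ⇒  β = 0.6389.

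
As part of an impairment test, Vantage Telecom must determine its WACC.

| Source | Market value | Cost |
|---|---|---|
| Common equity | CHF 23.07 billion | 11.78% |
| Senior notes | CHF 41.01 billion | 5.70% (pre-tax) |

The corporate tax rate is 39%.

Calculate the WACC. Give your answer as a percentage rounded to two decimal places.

6.47%

Total capital V = 23.07 + 41.01 = 64.08.
Equity: weight = 23.07/64.08 = 0.3600; cost = 11.78%.
Senior notes: weight = 41.01/64.08 = 0.6400; after-tax cost = 5.7% × (1 − 39%) = 3.4770%.
WACC = 0.3600 × 11.7800% + 0.6400 × 3.4770% = 6.4662%.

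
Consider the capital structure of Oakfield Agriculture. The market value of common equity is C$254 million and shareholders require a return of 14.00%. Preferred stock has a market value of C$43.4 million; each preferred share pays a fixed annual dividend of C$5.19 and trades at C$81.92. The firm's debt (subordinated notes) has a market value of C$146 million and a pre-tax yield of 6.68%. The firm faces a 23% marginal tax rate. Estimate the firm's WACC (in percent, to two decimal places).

Cost of preferred: Rp = 5.19 / 81.92 = 6.3354%.
Total capital V = 254 + 43.4 + 146 = 443.4.
Equity: weight = 254/443.4 = 0.5728; cost = 14%.
Preferred: weight = 43.4/443.4 = 0.0979; cost = 6.3354%.
Subordinated notes: weight = 146/443.4 = 0.3293; after-tax cost = 6.68% × (1 − 23%) = 5.1436%.
WACC = 0.5728 × 14.0000% + 0.0979 × 6.3354% + 0.3293 × 5.1436% = 10.3336%.

10.33%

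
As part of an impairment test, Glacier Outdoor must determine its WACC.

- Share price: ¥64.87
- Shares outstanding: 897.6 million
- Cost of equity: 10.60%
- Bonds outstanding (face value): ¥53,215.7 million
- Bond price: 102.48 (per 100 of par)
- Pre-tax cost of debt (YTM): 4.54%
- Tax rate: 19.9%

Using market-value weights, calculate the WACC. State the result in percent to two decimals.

Market value of equity E = 64.87 × 897.6m = 58227.312m. Market value of debt D = 53215.7m × 102.48/100 = 54535.44936m.
Total capital V = 58227.312 + 54535.44936 = 112762.76136.
Equity: weight = 58227.312/112762.76136 = 0.5164; cost = 10.6%.
Bonds outstanding: weight = 54535.44936/112762.76136 = 0.4836; after-tax cost = 4.54% × (1 − 19.9%) = 3.6365%.
WACC = 0.5164 × 10.6000% + 0.4836 × 3.6365% = 7.2323%.

7.23%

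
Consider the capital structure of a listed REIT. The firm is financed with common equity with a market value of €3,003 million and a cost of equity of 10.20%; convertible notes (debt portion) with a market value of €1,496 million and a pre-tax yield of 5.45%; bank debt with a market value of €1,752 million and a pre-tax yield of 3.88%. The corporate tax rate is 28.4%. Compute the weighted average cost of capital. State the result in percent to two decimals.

Total capital V = 3003 + 1496 + 1752 = 6251.
Equity: weight = 3003/6251 = 0.4804; cost = 10.2%.
Convertible notes (debt portion): weight = 1496/6251 = 0.2393; after-tax cost = 5.45% × (1 − 28.4%) = 3.9022%.
Bank debt: weight = 1752/6251 = 0.2803; after-tax cost = 3.88% × (1 − 28.4%) = 2.7781%.
WACC = 0.4804 × 10.2000% + 0.2393 × 3.9022% + 0.2803 × 2.7781% = 6.6126%.

6.61%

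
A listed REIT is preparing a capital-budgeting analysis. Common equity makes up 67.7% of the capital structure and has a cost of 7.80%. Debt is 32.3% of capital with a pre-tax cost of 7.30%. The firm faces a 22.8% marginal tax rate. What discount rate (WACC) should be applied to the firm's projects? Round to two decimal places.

After-tax cost of debt = 7.3% × (1 − 22.8%) = 5.6356%.
WACC = 0.677 × 7.8000% + 0.323 × 5.6356% = 7.1009%.

7.10%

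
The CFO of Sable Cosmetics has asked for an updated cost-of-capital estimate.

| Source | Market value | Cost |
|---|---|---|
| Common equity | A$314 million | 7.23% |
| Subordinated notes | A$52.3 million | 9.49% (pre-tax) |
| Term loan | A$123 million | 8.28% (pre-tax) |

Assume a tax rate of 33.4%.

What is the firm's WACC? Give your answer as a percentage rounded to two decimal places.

Total capital V = 314 + 52.3 + 123 = 489.3.
Equity: weight = 314/489.3 = 0.6417; cost = 7.23%.
Subordinated notes: weight = 52.3/489.3 = 0.1069; after-tax cost = 9.49% × (1 − 33.4%) = 6.3203%.
Term loan: weight = 123/489.3 = 0.2514; after-tax cost = 8.28% × (1 − 33.4%) = 5.5145%.
WACC = 0.6417 × 7.2300% + 0.1069 × 6.3203% + 0.2514 × 5.5145% = 6.7015%.

6.70%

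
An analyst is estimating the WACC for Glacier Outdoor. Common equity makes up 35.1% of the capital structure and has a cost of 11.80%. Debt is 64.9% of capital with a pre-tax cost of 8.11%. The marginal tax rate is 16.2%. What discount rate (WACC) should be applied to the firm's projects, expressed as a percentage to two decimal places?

After-tax cost of debt = 8.11% × (1 − 16.2%) = 6.7962%.
WACC = 0.351 × 11.8000% + 0.649 × 6.7962% = 8.5525%.

8.55%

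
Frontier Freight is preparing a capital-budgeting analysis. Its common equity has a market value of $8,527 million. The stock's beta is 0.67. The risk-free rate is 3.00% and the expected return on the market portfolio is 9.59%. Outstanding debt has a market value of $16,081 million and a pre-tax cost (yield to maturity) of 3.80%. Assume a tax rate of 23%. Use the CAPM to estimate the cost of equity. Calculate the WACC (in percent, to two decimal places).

Market risk premium = 9.59% − 3.0% = 6.59%.
Cost of equity via CAPM: Re = 3.0% + 0.67 × 6.59% = 7.4153%.
Total capital V = 8527 + 16081 = 24608.
Equity: weight = 8527/24608 = 0.3465; cost = 7.4153%.
Debt: weight = 16081/24608 = 0.6535; after-tax cost = 3.8% × (1 − 23%) = 2.9260%.
WACC = 0.3465 × 7.4153% + 0.6535 × 2.9260% = 4.4816%.

4.48%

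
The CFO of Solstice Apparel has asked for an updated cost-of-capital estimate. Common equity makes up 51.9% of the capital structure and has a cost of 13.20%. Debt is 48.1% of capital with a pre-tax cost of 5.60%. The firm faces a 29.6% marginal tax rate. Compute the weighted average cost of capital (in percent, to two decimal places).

After-tax cost of debt = 5.6% × (1 − 29.6%) = 3.9424%.
WACC = 0.519 × 13.2000% + 0.481 × 3.9424% = 8.7471%.

8.75%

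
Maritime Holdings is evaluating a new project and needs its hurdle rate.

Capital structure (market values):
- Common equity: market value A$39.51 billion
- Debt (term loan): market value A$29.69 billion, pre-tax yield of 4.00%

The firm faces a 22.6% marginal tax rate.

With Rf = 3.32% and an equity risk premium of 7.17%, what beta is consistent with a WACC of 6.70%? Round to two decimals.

0.85

Total capital V = 39.51 + 29.69 = 69.2.
Equity weight = 39.51/69.2 = 0.5710.
Term loan weight = 29.69/69.2 = 0.4290.
Debt contribution = 0.4290 × 4% × (1 − 22.6%) = 1.3283%.
Required equity contribution = 6.7% − 1.3283% = 5.3717%  ⇒  Re = 9.4082%.
CAPM: 9.4082% = 3.32% + β × 7.17%  ⇒  β = 0.8491.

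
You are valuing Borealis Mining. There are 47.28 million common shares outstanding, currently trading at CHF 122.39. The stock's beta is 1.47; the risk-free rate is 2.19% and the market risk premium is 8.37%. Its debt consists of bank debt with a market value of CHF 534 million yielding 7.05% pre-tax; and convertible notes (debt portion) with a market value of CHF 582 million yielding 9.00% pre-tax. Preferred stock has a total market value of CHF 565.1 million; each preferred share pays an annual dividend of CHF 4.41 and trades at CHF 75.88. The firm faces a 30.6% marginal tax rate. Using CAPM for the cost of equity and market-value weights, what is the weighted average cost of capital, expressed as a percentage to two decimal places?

12.51%

Cost of equity via CAPM: Re = 2.19% + 1.47 × 8.37% = 14.4939%.
Cost of preferred: Rp = 4.41 / 75.88 = 5.8118%.
Market value of equity E = 122.39 × 47.28m = 5786.5992m.
Total capital V = 5786.5992 + 565.1 + 534 + 582 = 7467.6992.
Equity: weight = 5786.5992/7467.6992 = 0.7749; cost = 14.4939%.
Preferred: weight = 565.1/7467.6992 = 0.0757; cost = 5.8118%.
Bank debt: weight = 534/7467.6992 = 0.0715; after-tax cost = 7.05% × (1 − 30.6%) = 4.8927%.
Convertible notes (debt portion): weight = 582/7467.6992 = 0.0779; after-tax cost = 9% × (1 − 30.6%) = 6.2460%.
WACC = 0.7749 × 14.4939% + 0.0757 × 5.8118% + 0.0715 × 4.8927% + 0.0779 × 6.2460% = 12.5075%.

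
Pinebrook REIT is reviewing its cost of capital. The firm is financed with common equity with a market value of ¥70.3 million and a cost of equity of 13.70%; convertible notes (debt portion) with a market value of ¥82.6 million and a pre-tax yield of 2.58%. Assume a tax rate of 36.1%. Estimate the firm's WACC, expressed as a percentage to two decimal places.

Total capital V = 70.3 + 82.6 = 152.9.
Equity: weight = 70.3/152.9 = 0.4598; cost = 13.7%.
Convertible notes (debt portion): weight = 82.6/152.9 = 0.5402; after-tax cost = 2.58% × (1 − 36.1%) = 1.6486%.
WACC = 0.4598 × 13.7000% + 0.5402 × 1.6486% = 7.1896%.

7.19%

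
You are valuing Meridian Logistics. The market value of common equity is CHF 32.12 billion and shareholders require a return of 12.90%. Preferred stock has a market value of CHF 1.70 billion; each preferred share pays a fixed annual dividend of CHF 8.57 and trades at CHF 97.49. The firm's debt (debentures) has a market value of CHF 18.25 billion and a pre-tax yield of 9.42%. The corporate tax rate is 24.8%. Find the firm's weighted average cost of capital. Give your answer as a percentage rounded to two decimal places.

Cost of preferred: Rp = 8.57 / 97.49 = 8.7906%.
Total capital V = 32.12 + 1.7 + 18.25 = 52.07.
Equity: weight = 32.12/52.07 = 0.6169; cost = 12.9%.
Preferred: weight = 1.7/52.07 = 0.0326; cost = 8.7906%.
Debentures: weight = 18.25/52.07 = 0.3505; after-tax cost = 9.42% × (1 − 24.8%) = 7.0838%.
WACC = 0.6169 × 12.9000% + 0.0326 × 8.7906% + 0.3505 × 7.0838% = 10.7273%.

10.73%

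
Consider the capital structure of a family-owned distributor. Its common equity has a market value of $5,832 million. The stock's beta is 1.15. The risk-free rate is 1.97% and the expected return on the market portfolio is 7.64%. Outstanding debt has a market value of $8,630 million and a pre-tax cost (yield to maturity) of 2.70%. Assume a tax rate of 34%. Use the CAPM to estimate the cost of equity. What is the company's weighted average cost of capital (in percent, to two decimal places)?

4.49%

Market risk premium = 7.64% − 1.97% = 5.67%.
Cost of equity via CAPM: Re = 1.97% + 1.15 × 5.67% = 8.4905%.
Total capital V = 5832 + 8630 = 14462.
Equity: weight = 5832/14462 = 0.4033; cost = 8.4905%.
Debt: weight = 8630/14462 = 0.5967; after-tax cost = 2.7% × (1 − 34%) = 1.7820%.
WACC = 0.4033 × 8.4905% + 0.5967 × 1.7820% = 4.4873%.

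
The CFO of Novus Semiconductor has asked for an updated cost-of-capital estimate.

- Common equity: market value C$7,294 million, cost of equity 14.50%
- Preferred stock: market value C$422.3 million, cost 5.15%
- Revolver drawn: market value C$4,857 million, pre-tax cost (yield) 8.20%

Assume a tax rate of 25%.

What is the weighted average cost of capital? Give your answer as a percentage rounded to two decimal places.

Total capital V = 7294 + 422.3 + 4857 = 12573.3.
Equity: weight = 7294/12573.3 = 0.5801; cost = 14.5%.
Preferred: weight = 422.3/12573.3 = 0.0336; cost = 5.15%.
Revolver drawn: weight = 4857/12573.3 = 0.3863; after-tax cost = 8.2% × (1 − 25%) = 6.1500%.
WACC = 0.5801 × 14.5000% + 0.0336 × 5.1500% + 0.3863 × 6.1500% = 10.9604%.

10.96%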